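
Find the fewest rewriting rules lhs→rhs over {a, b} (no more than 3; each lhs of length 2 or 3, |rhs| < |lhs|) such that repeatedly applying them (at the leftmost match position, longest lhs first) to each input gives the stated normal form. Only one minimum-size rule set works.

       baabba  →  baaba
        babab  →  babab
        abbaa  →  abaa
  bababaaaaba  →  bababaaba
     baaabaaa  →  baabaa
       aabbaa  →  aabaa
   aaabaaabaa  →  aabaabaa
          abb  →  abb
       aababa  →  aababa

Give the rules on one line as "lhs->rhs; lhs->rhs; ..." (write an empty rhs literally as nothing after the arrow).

  | baabba => baaba
  | babab
  | abbaa => abaa
  | bababaaaaba => bababaaaba => bababaaba

aaa->aa; bba->ba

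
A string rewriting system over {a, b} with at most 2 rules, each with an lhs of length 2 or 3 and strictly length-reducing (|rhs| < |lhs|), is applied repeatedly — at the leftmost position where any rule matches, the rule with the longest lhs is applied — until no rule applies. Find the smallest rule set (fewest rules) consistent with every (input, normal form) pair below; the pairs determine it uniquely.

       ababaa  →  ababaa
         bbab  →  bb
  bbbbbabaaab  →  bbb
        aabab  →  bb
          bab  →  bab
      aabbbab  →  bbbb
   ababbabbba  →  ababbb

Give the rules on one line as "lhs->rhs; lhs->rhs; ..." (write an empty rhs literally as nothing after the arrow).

aab->bb; bba->b

  | ababaa
  | bbab => bb
  | bbbbbabaaab => bbbbbaaab => bbbbaab => bbbab => bbb
  | aabab => bbab => bb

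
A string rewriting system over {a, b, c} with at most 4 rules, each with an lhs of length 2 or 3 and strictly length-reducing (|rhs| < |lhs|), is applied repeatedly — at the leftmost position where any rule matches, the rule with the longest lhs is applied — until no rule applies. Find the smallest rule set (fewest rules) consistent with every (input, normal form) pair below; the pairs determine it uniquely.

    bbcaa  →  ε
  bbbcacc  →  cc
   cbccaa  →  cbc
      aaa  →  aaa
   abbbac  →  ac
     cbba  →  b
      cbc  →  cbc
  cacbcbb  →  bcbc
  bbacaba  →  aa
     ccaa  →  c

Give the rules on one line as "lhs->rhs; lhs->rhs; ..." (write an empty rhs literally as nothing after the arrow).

ba->; bb->; ca->b

  | bbcaa => caa => ba => ε
  | bbbcacc => bcacc => bbcc => cc
  | cbccaa => cbcba => cbc
  | aaa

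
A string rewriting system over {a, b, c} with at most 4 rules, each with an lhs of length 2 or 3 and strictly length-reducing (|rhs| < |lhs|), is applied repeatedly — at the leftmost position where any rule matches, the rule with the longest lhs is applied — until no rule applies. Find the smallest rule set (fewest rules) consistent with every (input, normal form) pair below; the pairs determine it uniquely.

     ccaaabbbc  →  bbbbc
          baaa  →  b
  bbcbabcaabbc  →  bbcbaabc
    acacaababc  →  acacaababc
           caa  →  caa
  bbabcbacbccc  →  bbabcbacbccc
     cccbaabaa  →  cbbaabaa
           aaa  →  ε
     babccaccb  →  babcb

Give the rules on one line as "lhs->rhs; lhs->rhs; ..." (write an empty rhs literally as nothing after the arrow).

  | ccaaabbbc => ccbbbc => bbbbc
  | baaa => b
  | bbcbabcaabbc => bbcbaacabbc => bbcbaabc
  | acacaababc

aaa->; bca->ac; cab->; ccb->bb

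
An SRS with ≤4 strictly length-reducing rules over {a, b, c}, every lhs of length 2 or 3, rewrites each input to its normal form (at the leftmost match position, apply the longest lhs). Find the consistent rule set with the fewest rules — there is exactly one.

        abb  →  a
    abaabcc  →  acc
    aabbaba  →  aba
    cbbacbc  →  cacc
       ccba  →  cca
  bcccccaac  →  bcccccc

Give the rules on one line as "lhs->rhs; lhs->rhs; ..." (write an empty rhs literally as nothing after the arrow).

aa->; bb->; cb->c

  | abb => a
  | abaabcc => abbcc => acc
  | aabbaba => bbaba => aba
  | cbbacbc => cbacbc => cacbc => cacc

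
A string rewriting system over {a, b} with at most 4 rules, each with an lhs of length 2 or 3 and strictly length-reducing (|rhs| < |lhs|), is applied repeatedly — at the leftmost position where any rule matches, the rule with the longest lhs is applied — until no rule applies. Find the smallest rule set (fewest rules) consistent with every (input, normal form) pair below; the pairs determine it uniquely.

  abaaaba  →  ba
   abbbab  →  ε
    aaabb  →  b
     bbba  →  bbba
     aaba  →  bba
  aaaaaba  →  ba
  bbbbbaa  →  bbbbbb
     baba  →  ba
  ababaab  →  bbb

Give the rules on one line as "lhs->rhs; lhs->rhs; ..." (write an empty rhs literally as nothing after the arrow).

aa->b; ab->; aba->ba; bab->ab

  | abaaaba => baaaba => bbaba => baba => aba => ba
  | abbbab => bbab => bab => ab => ε
  | aaabb => babb => abb => b
  | bbba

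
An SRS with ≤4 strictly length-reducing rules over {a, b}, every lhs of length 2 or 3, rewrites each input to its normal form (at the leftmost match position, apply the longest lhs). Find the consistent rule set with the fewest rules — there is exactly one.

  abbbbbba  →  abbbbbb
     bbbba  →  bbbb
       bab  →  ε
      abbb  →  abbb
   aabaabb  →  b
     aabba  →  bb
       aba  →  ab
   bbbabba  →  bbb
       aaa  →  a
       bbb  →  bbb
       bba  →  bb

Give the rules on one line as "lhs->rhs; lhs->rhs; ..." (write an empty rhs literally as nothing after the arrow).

aa->; ba->b; bab->

  | abbbbbba => abbbbbb
  | bbbba => bbbb
  | bab => ε
  | abbb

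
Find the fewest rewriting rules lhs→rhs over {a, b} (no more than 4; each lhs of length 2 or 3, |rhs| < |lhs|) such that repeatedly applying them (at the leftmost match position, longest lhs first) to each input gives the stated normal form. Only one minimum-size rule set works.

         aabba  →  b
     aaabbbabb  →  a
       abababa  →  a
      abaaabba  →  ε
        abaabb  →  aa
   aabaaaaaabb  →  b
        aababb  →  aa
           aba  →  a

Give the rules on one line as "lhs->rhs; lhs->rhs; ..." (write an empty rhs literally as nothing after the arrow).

aaa->b; ba->; bb->

  | aabba => aaa => b
  | aaabbbabb => bbbbabb => bbabb => abb => a
  | abababa => ababa => aba => a
  | abaaabba => aaabba => bbba => ba => ε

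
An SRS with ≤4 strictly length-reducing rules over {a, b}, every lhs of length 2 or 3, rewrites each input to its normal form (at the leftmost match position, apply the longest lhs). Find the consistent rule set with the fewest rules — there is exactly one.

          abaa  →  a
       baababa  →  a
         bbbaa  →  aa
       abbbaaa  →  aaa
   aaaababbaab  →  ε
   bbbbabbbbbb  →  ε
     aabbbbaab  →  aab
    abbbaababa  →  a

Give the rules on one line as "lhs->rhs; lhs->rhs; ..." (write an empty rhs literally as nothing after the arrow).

  | abaa => ba => a
  | baababa => aababa => abba => a
  | bbbaa => baa => aa
  | abbbaaa => baaa => aaa

aba->b; abb->; ba->a; bb->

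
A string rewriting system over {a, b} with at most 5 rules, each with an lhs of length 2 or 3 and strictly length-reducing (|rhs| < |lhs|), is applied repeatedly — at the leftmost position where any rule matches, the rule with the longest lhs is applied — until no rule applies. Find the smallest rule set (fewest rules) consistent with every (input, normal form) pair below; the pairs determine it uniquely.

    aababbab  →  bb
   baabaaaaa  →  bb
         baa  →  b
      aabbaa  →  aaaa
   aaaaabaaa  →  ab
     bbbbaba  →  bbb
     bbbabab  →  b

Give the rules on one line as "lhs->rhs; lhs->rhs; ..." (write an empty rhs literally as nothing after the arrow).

  | aababbab => baabbab => bbbab => bbaa => bb
  | baabaaaaa => bbaaaaa => bbaaa => bba => bb
  | baa => b
  | aabbaa => babaa => aaaa

aab->ba; ba->b; baa->b; bab->aa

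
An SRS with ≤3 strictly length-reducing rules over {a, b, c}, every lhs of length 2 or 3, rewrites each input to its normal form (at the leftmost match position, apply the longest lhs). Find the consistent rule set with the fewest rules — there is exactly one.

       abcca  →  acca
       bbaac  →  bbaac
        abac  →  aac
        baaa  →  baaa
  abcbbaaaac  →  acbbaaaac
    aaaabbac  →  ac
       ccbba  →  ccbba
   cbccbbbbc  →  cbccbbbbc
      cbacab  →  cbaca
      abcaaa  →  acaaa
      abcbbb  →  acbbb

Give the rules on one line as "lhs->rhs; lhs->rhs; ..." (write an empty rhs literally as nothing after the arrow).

  | abcca => acca
  | bbaac
  | abac => aac
  | baaa

aab->; ab->a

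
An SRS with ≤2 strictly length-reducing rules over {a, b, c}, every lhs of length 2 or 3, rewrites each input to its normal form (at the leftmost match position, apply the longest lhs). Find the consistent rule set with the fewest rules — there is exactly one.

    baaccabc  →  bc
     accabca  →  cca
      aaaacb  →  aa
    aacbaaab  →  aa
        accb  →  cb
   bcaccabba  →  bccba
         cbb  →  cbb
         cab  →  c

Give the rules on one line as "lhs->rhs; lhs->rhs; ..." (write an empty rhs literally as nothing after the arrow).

ab->; ac->

  | baaccabc => bacabc => babc => bc
  | accabca => cabca => cca
  | aaaacb => aaab => aa
  | aacbaaab => abaaab => aaab => aa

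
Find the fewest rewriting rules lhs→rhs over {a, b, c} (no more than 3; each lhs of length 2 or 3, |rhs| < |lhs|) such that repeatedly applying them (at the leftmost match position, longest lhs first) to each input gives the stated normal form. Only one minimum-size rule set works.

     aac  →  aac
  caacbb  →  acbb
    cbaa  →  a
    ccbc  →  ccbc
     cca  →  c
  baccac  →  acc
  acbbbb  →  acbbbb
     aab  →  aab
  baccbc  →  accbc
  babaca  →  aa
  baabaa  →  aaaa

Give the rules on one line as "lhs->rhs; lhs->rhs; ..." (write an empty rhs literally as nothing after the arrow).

ba->a; ca->

  | aac
  | caacbb => acbb
  | cbaa => caa => a
  | ccbc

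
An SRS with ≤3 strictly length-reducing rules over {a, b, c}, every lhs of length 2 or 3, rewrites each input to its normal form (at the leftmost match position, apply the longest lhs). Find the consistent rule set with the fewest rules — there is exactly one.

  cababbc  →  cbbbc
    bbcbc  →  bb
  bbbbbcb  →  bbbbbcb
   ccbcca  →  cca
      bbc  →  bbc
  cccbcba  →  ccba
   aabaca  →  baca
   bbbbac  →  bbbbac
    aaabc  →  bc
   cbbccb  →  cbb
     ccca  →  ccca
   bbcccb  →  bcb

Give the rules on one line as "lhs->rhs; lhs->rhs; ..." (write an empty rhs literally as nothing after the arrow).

  | cababbc => cbabbc => cbbbc
  | bbcbc => bb
  | bbbbbcb
  | ccbcca => cca

ab->b; bcc->; cbc->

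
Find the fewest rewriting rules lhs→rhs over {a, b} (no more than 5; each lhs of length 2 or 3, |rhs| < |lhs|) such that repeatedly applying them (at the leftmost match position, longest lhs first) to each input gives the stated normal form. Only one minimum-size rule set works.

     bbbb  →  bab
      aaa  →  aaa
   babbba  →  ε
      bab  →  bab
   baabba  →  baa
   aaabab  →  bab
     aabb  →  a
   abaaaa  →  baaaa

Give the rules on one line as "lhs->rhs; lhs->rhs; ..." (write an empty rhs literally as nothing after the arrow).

  | bbbb => bab
  | aaa
  | babbba => bba => ε
  | bab

aba->ba; abb->; bba->; bbb->ba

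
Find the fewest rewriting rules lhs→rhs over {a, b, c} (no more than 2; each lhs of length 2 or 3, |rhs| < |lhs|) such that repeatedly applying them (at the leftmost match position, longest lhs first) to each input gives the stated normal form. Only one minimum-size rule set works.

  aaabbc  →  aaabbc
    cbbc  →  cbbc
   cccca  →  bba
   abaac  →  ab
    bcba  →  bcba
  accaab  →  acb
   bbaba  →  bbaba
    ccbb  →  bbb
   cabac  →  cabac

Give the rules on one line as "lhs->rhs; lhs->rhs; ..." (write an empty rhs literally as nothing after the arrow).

  | aaabbc
  | cbbc
  | cccca => bcca => bba
  | abaac => acc => ab

baa->c; cc->b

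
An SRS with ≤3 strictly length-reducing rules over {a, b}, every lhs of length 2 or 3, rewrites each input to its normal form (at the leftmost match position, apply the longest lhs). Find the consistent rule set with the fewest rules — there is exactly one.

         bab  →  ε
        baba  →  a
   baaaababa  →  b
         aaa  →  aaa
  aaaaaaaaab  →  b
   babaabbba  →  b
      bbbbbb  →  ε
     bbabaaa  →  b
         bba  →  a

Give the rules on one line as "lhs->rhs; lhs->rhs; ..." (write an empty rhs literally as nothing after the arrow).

ab->b; ba->b; bb->

  | bab => bb => ε
  | baba => bba => a
  | baaaababa => baaababa => baababa => bababa => bbaba => aba => ba => b
  | aaa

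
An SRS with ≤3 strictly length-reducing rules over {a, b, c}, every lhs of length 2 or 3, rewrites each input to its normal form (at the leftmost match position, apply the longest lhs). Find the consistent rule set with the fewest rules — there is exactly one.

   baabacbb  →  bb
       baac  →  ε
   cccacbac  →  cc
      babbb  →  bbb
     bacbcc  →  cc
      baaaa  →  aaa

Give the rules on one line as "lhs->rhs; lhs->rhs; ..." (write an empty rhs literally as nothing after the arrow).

  | baabacbb => abacbb => acbb => bb
  | baac => ac => ε
  | cccacbac => cccbac => ccac => cc
  | babbb => bbb

ac->; ba->; cb->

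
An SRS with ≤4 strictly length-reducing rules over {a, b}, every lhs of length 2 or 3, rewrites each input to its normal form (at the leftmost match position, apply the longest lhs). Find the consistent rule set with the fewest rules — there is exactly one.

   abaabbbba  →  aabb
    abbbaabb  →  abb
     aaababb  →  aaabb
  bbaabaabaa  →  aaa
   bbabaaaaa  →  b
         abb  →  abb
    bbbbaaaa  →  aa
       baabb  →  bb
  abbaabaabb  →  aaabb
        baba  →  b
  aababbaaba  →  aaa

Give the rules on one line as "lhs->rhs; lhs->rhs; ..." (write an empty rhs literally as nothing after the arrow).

aba->a; ba->b; bab->b; bba->

  | abaabbbba => aabbbba => aabb
  | abbbaabb => ababb => abb
  | aaababb => aaabb
  | bbaabaabaa => abaabaa => aabaa => aaa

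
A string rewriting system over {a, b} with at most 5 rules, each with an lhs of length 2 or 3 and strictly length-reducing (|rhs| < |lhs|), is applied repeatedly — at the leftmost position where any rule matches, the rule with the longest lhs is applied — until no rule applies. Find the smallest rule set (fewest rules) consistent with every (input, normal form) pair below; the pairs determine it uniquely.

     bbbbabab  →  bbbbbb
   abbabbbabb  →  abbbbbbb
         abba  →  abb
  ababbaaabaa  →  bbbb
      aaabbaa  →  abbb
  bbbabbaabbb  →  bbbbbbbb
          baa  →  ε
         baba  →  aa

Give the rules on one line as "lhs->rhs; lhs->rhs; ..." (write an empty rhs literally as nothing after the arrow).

aab->bb; ba->a; baa->; bba->bb

  | bbbbabab => bbbbbab => bbbbbb
  | abbabbbabb => abbbbbabb => abbbbbbb
  | abba => abb
  | ababbaaabaa => aabbaaabaa => bbbaaabaa => bbbaabaa => bbbabaa => bbbbaa => bbbba => bbbb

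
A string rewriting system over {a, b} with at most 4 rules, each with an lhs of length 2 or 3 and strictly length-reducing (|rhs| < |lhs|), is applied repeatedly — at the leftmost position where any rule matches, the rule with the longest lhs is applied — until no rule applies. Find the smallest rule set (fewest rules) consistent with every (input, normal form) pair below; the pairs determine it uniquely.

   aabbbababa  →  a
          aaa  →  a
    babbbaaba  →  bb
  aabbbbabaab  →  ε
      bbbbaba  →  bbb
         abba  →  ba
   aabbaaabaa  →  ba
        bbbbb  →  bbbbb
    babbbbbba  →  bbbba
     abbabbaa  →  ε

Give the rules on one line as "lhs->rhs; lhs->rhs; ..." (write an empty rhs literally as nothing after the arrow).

aa->; aab->ba; ab->; bab->a

  | aabbbababa => babbababa => abababa => ababa => aba => a
  | aaa => a
  | babbbaaba => abbaaba => baaba => bbaa => bb
  | aabbbbabaab => babbbabaab => abbabaab => babaab => aaab => ab => ε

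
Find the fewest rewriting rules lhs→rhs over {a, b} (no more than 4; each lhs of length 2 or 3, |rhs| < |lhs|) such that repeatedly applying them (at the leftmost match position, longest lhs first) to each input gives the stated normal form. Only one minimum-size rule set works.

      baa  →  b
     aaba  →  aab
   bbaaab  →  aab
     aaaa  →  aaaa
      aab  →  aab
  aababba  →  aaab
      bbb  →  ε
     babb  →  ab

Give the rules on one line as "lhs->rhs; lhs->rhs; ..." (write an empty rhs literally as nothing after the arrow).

ba->b; bab->a; bba->; bbb->

  | baa => ba => b
  | aaba => aab
  | bbaaab => aab
  | aaaa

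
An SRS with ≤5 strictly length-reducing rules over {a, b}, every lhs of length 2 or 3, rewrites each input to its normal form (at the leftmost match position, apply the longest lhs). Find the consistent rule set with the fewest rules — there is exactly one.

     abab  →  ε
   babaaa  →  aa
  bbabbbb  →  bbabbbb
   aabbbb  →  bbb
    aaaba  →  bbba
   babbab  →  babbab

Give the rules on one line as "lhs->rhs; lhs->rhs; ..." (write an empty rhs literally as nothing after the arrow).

  | abab => aab => ε
  | babaaa => baaaa => aa
  | bbabbbb
  | aabbbb => bbb

aaa->bb; aab->; aba->aa; baa->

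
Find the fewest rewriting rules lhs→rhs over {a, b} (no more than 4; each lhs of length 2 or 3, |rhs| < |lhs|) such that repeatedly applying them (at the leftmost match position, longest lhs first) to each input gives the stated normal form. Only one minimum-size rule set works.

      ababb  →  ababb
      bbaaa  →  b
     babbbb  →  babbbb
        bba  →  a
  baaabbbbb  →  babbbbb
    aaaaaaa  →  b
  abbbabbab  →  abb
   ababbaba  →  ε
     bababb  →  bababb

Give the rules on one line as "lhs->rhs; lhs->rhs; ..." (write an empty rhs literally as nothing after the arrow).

aa->; aaa->b; baa->b; bba->a

  | ababb
  | bbaaa => aaa => b
  | babbbb
  | bba => a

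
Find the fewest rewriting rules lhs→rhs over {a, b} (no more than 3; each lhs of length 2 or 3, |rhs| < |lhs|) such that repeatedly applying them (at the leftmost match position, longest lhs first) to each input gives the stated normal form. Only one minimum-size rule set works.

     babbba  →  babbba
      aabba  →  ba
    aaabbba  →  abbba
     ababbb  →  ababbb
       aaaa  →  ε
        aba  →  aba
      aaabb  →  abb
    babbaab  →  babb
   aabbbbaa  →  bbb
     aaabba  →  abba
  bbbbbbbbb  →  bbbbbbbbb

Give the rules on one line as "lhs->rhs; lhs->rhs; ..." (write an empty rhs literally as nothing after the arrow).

  | babbba
  | aabba => ba
  | aaabbba => abbba
  | ababbb

aa->; aab->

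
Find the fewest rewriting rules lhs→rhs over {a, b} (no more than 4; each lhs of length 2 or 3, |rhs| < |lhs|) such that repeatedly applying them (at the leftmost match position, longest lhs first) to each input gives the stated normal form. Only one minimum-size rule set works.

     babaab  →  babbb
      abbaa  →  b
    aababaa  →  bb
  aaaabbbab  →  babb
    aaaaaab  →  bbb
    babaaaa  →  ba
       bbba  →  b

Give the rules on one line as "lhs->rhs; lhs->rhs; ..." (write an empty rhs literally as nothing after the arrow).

  | babaab => babbb
  | abbaa => aa => b
  | aababaa => bbabaa => baa => bb
  | aaaabbbab => babbbab => babb

aa->b; aaa->b; bba->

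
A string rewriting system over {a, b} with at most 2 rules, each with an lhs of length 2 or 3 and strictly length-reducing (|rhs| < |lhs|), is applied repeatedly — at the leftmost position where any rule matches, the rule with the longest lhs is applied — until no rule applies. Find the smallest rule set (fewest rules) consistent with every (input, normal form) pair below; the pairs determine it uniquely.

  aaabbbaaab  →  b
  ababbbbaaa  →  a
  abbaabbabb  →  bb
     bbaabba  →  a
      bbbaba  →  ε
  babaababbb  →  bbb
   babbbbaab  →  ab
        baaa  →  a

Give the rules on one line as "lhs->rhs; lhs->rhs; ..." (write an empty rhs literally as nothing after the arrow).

  | aaabbbaaab => abbbaaab => abbaaab => abaaab => aaaab => aab => b
  | ababbbbaaa => aabbbbaaa => bbbbaaa => bbbaaa => bbaaa => baaa => aaa => a
  | abbaabbabb => abaabbabb => aaabbabb => abbabb => ababb => aabb => bb
  | bbaabba => baabba => aabba => bba => ba => a

aa->; ba->a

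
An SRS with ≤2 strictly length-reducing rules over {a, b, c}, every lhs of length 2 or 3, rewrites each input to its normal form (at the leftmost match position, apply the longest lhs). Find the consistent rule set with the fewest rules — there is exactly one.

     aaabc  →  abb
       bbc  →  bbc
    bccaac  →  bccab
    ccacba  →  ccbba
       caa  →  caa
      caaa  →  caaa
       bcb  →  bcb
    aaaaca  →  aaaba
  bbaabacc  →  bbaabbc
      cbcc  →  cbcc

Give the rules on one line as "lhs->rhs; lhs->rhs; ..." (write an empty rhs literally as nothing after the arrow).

abc->cb; ac->b

  | aaabc => aacb => abb
  | bbc
  | bccaac => bccab
  | ccacba => ccbba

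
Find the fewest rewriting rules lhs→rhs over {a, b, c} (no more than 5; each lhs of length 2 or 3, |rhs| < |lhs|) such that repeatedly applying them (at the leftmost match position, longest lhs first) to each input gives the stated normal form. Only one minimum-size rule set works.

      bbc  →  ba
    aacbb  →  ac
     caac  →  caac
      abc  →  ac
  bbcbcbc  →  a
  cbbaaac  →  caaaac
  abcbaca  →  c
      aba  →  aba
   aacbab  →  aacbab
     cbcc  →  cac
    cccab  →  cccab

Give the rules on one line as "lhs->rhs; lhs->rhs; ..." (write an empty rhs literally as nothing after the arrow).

  | bbc => ba
  | aacbb => aaca => ac
  | caac
  | abc => ac

abc->ac; aca->c; bc->a; cbb->ca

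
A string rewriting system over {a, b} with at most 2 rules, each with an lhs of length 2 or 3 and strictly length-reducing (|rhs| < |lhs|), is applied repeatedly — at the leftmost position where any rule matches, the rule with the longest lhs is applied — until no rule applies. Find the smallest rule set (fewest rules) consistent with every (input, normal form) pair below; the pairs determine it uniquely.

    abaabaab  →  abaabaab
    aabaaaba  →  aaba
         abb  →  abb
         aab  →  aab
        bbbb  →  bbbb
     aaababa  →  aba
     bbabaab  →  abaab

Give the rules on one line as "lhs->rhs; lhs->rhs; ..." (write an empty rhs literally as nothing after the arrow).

aaa->b; bba->a

  | abaabaab
  | aabaaaba => aabbba => aaba
  | abb
  | aab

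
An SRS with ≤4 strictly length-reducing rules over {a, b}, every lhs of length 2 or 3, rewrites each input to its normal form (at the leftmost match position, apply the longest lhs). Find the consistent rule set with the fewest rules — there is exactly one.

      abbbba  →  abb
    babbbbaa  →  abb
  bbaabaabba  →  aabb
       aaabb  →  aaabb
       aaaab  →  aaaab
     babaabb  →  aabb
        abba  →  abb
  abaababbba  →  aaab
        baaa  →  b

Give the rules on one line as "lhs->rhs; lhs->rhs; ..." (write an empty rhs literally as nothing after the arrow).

  | abbbba => abba => abb
  | babbbbaa => abbbbaa => abbaa => abba => abb
  | bbaabaabba => bbabaabba => babaabba => abaabba => ababba => aabba => aabb
  | aaabb

ba->b; bab->ab; bbb->b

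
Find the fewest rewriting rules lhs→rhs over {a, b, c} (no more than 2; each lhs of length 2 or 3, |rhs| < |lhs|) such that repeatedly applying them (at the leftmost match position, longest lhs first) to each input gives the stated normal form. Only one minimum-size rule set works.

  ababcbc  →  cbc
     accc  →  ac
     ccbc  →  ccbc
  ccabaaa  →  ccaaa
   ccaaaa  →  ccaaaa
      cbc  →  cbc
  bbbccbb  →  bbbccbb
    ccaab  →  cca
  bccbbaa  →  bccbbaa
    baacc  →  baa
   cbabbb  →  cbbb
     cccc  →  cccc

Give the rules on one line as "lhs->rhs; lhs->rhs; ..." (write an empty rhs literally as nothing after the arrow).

ab->; acc->a

  | ababcbc => abcbc => cbc
  | accc => ac
  | ccbc
  | ccabaaa => ccaaa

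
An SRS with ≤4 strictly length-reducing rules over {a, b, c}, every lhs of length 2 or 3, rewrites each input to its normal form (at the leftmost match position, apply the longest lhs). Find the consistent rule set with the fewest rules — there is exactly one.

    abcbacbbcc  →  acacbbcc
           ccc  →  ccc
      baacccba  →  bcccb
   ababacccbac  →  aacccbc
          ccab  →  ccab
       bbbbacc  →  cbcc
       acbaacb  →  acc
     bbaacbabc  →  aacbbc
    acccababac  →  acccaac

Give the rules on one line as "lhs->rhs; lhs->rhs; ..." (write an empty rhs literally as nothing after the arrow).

  | abcbacbbcc => acacbbcc
  | ccc
  | baacccba => bacccba => bcccba => bcccb
  | ababacccbac => abbacccbac => aacccbac => aacccbc

ba->b; bba->a; bbb->c; bcb->c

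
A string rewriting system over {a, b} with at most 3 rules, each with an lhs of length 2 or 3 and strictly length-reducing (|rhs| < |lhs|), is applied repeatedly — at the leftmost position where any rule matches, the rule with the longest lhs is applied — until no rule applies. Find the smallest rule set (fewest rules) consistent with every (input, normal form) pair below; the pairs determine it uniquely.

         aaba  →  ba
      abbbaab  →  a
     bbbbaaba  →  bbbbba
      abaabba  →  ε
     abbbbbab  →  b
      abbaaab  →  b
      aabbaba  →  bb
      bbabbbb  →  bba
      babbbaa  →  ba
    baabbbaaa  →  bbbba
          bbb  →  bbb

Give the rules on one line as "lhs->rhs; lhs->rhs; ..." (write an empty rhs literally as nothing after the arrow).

  | aaba => ba
  | abbbaab => abbaab => abaab => aaab => ab => a
  | bbbbaaba => bbbbba
  | abaabba => aaabba => abba => aba => aa => ε

aa->; ab->a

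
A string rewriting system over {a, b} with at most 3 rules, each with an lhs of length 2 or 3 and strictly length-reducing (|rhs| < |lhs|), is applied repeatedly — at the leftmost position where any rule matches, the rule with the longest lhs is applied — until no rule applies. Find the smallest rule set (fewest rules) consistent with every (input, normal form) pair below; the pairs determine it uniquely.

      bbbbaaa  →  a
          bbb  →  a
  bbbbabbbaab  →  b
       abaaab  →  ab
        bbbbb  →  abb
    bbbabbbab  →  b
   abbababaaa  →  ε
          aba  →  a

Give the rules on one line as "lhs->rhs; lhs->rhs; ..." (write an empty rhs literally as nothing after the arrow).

aa->; ba->; bbb->a

  | bbbbaaa => abaaa => aaa => a
  | bbb => a
  | bbbbabbbaab => ababbbaab => abbbaab => aaaab => aab => b
  | abaaab => aaab => ab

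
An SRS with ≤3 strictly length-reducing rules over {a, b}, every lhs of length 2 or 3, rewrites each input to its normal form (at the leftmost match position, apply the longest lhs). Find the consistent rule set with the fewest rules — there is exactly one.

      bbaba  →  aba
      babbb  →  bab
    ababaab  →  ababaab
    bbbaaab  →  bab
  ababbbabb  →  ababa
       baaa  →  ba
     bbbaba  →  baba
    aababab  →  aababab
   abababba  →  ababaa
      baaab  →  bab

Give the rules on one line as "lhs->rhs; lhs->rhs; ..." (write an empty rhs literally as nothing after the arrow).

aaa->a; bb->

  | bbaba => aba
  | babbb => bab
  | ababaab
  | bbbaaab => baaab => bab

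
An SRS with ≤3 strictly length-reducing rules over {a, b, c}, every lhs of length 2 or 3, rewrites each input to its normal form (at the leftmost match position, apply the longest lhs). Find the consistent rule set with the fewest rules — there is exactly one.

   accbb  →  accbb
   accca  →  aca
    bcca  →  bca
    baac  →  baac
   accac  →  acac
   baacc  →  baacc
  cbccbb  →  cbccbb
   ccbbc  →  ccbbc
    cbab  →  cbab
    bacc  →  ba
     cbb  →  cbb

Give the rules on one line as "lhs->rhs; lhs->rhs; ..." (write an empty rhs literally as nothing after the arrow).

bac->ba; cca->ca

  | accbb
  | accca => acca => aca
  | bcca => bca
  | baac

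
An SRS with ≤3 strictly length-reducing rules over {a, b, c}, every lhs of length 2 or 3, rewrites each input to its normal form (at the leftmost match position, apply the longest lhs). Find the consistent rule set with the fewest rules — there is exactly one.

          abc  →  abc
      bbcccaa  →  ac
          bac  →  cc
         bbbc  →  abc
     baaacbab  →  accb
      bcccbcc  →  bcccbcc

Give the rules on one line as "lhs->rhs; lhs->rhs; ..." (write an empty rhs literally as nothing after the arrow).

  | abc
  | bbcccaa => acccaa => acca => ac
  | bac => cc
  | bbbc => abc

ba->c; bb->a; ca->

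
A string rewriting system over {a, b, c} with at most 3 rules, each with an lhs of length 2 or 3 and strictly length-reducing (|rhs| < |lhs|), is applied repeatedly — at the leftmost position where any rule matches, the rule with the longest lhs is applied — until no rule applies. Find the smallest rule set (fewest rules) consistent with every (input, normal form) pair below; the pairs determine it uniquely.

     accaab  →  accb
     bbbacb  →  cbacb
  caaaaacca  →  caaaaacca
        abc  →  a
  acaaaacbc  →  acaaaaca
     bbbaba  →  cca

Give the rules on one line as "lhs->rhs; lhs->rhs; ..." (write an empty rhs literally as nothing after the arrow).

  | accaab => accab => accb
  | bbbacb => cbacb
  | caaaaacca
  | abc => bc => a

ab->b; bb->c; bc->a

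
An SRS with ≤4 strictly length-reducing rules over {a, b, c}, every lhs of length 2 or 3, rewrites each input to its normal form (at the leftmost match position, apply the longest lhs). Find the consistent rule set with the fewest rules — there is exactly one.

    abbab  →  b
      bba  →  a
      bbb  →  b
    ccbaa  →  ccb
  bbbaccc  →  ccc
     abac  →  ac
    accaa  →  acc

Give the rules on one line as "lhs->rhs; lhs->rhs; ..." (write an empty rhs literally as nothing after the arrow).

  | abbab => aab => b
  | bba => a
  | bbb => b
  | ccbaa => ccb

aa->; bac->c; bb->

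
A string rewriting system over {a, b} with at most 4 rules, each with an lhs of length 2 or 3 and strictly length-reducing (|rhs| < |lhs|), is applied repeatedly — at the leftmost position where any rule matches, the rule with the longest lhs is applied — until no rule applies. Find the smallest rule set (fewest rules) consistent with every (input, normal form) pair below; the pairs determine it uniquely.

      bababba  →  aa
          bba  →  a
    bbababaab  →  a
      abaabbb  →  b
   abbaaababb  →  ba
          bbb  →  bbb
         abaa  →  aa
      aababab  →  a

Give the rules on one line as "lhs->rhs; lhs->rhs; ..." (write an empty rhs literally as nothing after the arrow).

ab->; bab->aa; bba->a

  | bababba => aaabba => aaba => aa
  | bba => a
  | bbababaab => ababaab => abaab => aab => a
  | abaabbb => aabbb => abb => b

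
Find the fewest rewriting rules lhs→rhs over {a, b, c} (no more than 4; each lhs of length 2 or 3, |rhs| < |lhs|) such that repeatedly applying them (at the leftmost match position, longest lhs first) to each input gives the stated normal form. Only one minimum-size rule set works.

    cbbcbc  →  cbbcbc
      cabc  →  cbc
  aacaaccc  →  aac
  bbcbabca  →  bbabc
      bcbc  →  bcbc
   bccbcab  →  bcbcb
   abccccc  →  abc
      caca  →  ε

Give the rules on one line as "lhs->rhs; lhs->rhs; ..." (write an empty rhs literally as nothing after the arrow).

ca->c; cba->a; cc->c; cca->

  | cbbcbc
  | cabc => cbc
  | aacaaccc => aacaccc => aacccc => aaccc => aacc => aac
  | bbcbabca => bbabca => bbabc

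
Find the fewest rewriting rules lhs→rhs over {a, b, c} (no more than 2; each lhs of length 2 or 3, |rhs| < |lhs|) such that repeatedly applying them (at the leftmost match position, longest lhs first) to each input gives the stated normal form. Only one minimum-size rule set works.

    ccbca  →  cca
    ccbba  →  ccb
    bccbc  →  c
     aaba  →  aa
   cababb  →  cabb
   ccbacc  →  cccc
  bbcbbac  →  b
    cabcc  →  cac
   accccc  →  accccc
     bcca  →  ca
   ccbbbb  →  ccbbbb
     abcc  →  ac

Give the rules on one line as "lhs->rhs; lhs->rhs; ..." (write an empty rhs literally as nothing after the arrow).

ba->; bc->

  | ccbca => cca
  | ccbba => ccb
  | bccbc => cbc => c
  | aaba => aa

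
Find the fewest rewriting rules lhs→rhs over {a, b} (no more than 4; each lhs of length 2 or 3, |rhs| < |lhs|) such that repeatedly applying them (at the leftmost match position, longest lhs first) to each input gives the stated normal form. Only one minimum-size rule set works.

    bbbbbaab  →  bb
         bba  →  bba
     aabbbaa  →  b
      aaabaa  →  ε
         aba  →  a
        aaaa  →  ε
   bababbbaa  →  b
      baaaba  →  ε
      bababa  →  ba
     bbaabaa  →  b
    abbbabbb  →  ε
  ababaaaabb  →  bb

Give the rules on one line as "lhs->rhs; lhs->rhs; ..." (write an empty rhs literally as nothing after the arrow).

  | bbbbbaab => bbbaab => baab => bb
  | bba
  | aabbbaa => bbbaa => baa => b
  | aaabaa => abaa => aa => ε

aa->; ab->; bab->a; bbb->b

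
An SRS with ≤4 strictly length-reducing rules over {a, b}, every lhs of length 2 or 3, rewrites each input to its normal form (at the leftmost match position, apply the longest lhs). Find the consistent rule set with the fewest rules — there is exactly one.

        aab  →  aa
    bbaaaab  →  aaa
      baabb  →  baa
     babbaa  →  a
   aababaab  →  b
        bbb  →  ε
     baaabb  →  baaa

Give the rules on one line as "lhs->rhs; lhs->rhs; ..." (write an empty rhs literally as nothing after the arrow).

ab->a; aba->bb; bba->; bbb->

  | aab => aa
  | bbaaaab => aaab => aaa
  | baabb => baab => baa
  | babbaa => babaa => bbba => a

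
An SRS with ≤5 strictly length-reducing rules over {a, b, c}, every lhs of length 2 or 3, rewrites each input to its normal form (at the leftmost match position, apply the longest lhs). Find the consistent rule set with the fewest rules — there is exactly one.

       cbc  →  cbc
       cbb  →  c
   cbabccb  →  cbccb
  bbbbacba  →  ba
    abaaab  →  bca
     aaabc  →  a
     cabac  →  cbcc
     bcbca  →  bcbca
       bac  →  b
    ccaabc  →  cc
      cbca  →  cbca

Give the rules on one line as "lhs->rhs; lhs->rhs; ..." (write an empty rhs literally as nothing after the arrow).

ab->; aba->bc; ac->; bb->

  | cbc
  | cbb => c
  | cbabccb => cbccb
  | bbbbacba => bbacba => acba => ba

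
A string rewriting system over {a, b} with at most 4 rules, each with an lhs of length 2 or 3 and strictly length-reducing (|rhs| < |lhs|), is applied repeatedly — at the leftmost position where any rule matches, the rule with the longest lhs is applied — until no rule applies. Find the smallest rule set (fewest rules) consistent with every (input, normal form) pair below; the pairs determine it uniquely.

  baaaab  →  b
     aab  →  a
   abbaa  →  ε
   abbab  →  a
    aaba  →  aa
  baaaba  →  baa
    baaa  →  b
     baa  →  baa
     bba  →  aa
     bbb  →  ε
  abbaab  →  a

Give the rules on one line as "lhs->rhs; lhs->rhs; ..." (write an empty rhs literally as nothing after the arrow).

aaa->ab; ab->; abb->a; bb->a

  | baaaab => babab => bab => b
  | aab => a
  | abbaa => aaa => ab => ε
  | abbab => aab => a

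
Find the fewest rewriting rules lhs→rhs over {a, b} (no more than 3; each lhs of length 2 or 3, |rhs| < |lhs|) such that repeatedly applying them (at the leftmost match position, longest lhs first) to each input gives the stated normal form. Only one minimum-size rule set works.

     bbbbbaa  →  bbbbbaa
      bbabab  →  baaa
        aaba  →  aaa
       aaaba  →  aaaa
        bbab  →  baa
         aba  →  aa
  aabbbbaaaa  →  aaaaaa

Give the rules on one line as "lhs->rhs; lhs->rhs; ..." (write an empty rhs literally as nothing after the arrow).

  | bbbbbaa
  | bbabab => baaab => baaa
  | aaba => aaa
  | aaaba => aaaa

ab->a; bab->aa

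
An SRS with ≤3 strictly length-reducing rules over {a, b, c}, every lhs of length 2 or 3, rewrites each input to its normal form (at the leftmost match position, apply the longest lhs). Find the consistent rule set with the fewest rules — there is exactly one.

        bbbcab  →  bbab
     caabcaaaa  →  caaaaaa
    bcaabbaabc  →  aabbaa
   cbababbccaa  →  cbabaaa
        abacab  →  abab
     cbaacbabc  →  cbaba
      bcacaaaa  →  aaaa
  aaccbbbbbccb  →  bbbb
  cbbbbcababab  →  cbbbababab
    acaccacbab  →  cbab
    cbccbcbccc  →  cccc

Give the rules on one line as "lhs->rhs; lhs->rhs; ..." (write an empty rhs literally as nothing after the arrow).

  | bbbcab => bbab
  | caabcaaaa => caaaaaa
  | bcaabbaabc => aabbaabc => aabbaa
  | cbababbccaa => cbababcaa => cbabaaa

ac->; bc->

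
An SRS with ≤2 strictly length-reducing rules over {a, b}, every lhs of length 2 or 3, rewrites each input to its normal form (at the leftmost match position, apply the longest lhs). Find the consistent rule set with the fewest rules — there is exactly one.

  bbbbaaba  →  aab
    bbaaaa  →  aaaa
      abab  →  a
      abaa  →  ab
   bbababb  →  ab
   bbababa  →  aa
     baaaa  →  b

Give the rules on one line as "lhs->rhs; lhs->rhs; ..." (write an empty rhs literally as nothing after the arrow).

  | bbbbaaba => bbaaba => aaba => aab
  | bbaaaa => aaaa
  | abab => abb => a
  | abaa => aba => ab

ba->b; bb->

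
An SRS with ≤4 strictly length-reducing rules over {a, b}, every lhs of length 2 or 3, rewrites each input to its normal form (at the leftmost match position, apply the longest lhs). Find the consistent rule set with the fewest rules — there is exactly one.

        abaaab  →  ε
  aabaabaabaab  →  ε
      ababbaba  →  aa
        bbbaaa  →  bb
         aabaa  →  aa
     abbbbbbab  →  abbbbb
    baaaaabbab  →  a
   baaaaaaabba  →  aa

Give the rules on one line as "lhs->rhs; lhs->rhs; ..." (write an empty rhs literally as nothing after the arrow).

  | abaaab => aab => ε
  | aabaabaabaab => aabaabaab => aabaab => aab => ε
  | ababbaba => ababa => aa
  | bbbaaa => bba => bb

aab->; ba->b; baa->; bab->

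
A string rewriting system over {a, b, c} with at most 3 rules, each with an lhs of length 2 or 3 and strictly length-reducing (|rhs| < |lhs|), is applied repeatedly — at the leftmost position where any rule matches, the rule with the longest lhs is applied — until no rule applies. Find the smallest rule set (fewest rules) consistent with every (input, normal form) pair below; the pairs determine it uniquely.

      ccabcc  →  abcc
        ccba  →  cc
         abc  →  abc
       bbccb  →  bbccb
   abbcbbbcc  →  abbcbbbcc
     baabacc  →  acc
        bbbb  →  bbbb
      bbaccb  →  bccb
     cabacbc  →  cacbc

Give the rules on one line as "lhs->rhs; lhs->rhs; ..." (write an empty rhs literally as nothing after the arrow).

ba->; cca->a

  | ccabcc => abcc
  | ccba => cc
  | abc
  | bbccb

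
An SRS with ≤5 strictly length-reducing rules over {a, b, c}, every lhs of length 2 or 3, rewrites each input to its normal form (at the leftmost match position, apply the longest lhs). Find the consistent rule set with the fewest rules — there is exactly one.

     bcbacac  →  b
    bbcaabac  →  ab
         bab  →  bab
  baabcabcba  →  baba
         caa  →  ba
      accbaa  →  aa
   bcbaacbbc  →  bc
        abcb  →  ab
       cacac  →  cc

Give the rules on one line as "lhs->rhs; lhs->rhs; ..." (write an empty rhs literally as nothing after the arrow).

  | bcbacac => bacac => bac => b
  | bbcaabac => ccaabac => cbabac => abac => ab
  | bab
  | baabcabcba => baabbbcba => baacbcba => babcba => baba

ac->; bb->c; ca->b; cb->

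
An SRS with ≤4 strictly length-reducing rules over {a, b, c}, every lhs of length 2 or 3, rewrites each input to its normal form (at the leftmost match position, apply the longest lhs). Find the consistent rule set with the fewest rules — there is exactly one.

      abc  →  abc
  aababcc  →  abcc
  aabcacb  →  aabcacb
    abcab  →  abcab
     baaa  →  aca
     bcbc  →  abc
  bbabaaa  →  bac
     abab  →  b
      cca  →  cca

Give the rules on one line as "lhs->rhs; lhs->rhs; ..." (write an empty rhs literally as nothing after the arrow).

  | abc
  | aababcc => abcc
  | aabcacb
  | abcab

aba->; baa->ac; bcb->ab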